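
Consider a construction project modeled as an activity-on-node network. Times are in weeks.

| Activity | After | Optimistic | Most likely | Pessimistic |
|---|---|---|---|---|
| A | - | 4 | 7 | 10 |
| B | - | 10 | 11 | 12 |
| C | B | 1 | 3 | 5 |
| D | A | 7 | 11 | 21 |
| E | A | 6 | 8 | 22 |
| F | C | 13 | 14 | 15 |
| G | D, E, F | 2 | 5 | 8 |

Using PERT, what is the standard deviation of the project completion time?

te_A = (4 + 4·7 + 10)/6 = 42/6 = 7; σ²_A = ((10−4)/6)² = 1.000
te_B = (10 + 4·11 + 12)/6 = 66/6 = 11; σ²_B = ((12−10)/6)² = 0.111
te_C = (1 + 4·3 + 5)/6 = 18/6 = 3; σ²_C = ((5−1)/6)² = 0.444
te_D = (7 + 4·11 + 21)/6 = 72/6 = 12; σ²_D = ((21−7)/6)² = 5.444
te_E = (6 + 4·8 + 22)/6 = 60/6 = 10; σ²_E = ((22−6)/6)² = 7.111
te_F = (13 + 4·14 + 15)/6 = 84/6 = 14; σ²_F = ((15−13)/6)² = 0.111
te_G = (2 + 4·5 + 8)/6 = 30/6 = 5; σ²_G = ((8−2)/6)² = 1.000

Forward pass:
ES_A = 0; EF_A = 7
ES_B = 0; EF_B = 11
ES_C = 11; EF_C = 11+3 = 14
ES_D = 7; EF_D = 7+12 = 19
ES_E = 7; EF_E = 7+10 = 17
ES_F = 14; EF_F = 14+14 = 28
ES_G = max(EF_D=19, EF_E=17, EF_F=28) = 28; EF_G = 28+5 = 33
Expected project duration μ = 33 weeks. Critical path: B → C → F → G.

Variance along critical path = 0.111 + 0.444 + 0.111 + 1.000 = 1.667
σ = √1.667 = 1.291 weeks

1.29 weeks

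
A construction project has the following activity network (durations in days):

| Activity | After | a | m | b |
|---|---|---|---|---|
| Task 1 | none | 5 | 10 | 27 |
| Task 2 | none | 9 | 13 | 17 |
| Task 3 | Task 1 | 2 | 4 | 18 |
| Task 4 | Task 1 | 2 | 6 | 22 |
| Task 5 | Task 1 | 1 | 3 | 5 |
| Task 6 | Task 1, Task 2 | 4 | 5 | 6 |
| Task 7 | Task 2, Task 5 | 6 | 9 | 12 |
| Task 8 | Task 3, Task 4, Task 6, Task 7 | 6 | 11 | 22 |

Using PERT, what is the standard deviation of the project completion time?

4.69 days

te_Task 1 = (5 + 4·10 + 27)/6 = 72/6 = 12; σ²_Task 1 = ((27−5)/6)² = 13.444
te_Task 2 = (9 + 4·13 + 17)/6 = 78/6 = 13; σ²_Task 2 = ((17−9)/6)² = 1.778
te_Task 3 = (2 + 4·4 + 18)/6 = 36/6 = 6; σ²_Task 3 = ((18−2)/6)² = 7.111
te_Task 4 = (2 + 4·6 + 22)/6 = 48/6 = 8; σ²_Task 4 = ((22−2)/6)² = 11.111
te_Task 5 = (1 + 4·3 + 5)/6 = 18/6 = 3; σ²_Task 5 = ((5−1)/6)² = 0.444
te_Task 6 = (4 + 4·5 + 6)/6 = 30/6 = 5; σ²_Task 6 = ((6−4)/6)² = 0.111
te_Task 7 = (6 + 4·9 + 12)/6 = 54/6 = 9; σ²_Task 7 = ((12−6)/6)² = 1.000
te_Task 8 = (6 + 4·11 + 22)/6 = 72/6 = 12; σ²_Task 8 = ((22−6)/6)² = 7.111

Forward pass:
ES_Task 1 = 0; EF_Task 1 = 12
ES_Task 2 = 0; EF_Task 2 = 13
ES_Task 3 = 12; EF_Task 3 = 12+6 = 18
ES_Task 4 = 12; EF_Task 4 = 12+8 = 20
ES_Task 5 = 12; EF_Task 5 = 12+3 = 15
ES_Task 6 = max(EF_Task 1=12, EF_Task 2=13) = 13; EF_Task 6 = 13+5 = 18
ES_Task 7 = max(EF_Task 2=13, EF_Task 5=15) = 15; EF_Task 7 = 15+9 = 24
ES_Task 8 = max(EF_Task 3=18, EF_Task 4=20, EF_Task 6=18, EF_Task 7=24) = 24; EF_Task 8 = 24+12 = 36
Expected project duration μ = 36 days. Critical path: Task 1 → Task 5 → Task 7 → Task 8.

Variance along critical path = 13.444 + 0.444 + 1.000 + 7.111 = 22.000
σ = √22.000 = 4.690 days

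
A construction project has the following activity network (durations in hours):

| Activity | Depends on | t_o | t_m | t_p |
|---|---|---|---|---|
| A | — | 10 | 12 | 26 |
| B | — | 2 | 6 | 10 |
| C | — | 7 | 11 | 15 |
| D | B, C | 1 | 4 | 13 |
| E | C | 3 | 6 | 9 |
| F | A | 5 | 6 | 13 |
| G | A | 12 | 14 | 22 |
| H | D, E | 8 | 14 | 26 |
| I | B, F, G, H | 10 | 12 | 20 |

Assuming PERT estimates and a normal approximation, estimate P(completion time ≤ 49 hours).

te_A = (10 + 4·12 + 26)/6 = 84/6 = 14; σ²_A = ((26−10)/6)² = 7.111
te_B = (2 + 4·6 + 10)/6 = 36/6 = 6; σ²_B = ((10−2)/6)² = 1.778
te_C = (7 + 4·11 + 15)/6 = 66/6 = 11; σ²_C = ((15−7)/6)² = 1.778
te_D = (1 + 4·4 + 13)/6 = 30/6 = 5; σ²_D = ((13−1)/6)² = 4.000
te_E = (3 + 4·6 + 9)/6 = 36/6 = 6; σ²_E = ((9−3)/6)² = 1.000
te_F = (5 + 4·6 + 13)/6 = 42/6 = 7; σ²_F = ((13−5)/6)² = 1.778
te_G = (12 + 4·14 + 22)/6 = 90/6 = 15; σ²_G = ((22−12)/6)² = 2.778
te_H = (8 + 4·14 + 26)/6 = 90/6 = 15; σ²_H = ((26−8)/6)² = 9.000
te_I = (10 + 4·12 + 20)/6 = 78/6 = 13; σ²_I = ((20−10)/6)² = 2.778

Forward pass:
ES_A = 0; EF_A = 14
ES_B = 0; EF_B = 6
ES_C = 0; EF_C = 11
ES_D = max(EF_B=6, EF_C=11) = 11; EF_D = 11+5 = 16
ES_E = 11; EF_E = 11+6 = 17
ES_F = 14; EF_F = 14+7 = 21
ES_G = 14; EF_G = 14+15 = 29
ES_H = max(EF_D=16, EF_E=17) = 17; EF_H = 17+15 = 32
ES_I = max(EF_B=6, EF_F=21, EF_G=29, EF_H=32) = 32; EF_I = 32+13 = 45
Expected project duration μ = 45 hours. Critical path: C → E → H → I.

Variance along critical path = 1.778 + 1.000 + 9.000 + 2.778 = 14.556; σ = √14.556 = 3.815 hours.
Z = (49 − 45) / 3.815 = 1.048
P(T ≤ 49) = Φ(1.048) ≈ 0.853

0.853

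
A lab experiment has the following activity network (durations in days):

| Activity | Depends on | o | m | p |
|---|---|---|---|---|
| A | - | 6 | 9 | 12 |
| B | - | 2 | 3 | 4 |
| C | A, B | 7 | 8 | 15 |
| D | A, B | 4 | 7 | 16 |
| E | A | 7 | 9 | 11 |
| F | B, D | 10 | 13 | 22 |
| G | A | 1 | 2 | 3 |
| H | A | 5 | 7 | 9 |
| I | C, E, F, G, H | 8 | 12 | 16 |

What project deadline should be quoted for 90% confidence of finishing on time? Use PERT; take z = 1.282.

te_A = (6 + 4·9 + 12)/6 = 54/6 = 9; σ²_A = ((12−6)/6)² = 1.000
te_B = (2 + 4·3 + 4)/6 = 18/6 = 3; σ²_B = ((4−2)/6)² = 0.111
te_C = (7 + 4·8 + 15)/6 = 54/6 = 9; σ²_C = ((15−7)/6)² = 1.778
te_D = (4 + 4·7 + 16)/6 = 48/6 = 8; σ²_D = ((16−4)/6)² = 4.000
te_E = (7 + 4·9 + 11)/6 = 54/6 = 9; σ²_E = ((11−7)/6)² = 0.444
te_F = (10 + 4·13 + 22)/6 = 84/6 = 14; σ²_F = ((22−10)/6)² = 4.000
te_G = (1 + 4·2 + 3)/6 = 12/6 = 2; σ²_G = ((3−1)/6)² = 0.111
te_H = (5 + 4·7 + 9)/6 = 42/6 = 7; σ²_H = ((9−5)/6)² = 0.444
te_I = (8 + 4·12 + 16)/6 = 72/6 = 12; σ²_I = ((16−8)/6)² = 1.778

Forward pass:
ES_A = 0; EF_A = 9
ES_B = 0; EF_B = 3
ES_C = max(EF_A=9, EF_B=3) = 9; EF_C = 9+9 = 18
ES_D = max(EF_A=9, EF_B=3) = 9; EF_D = 9+8 = 17
ES_E = 9; EF_E = 9+9 = 18
ES_F = max(EF_B=3, EF_D=17) = 17; EF_F = 17+14 = 31
ES_G = 9; EF_G = 9+2 = 11
ES_H = 9; EF_H = 9+7 = 16
ES_I = max(EF_C=18, EF_E=18, EF_F=31, EF_G=11, EF_H=16) = 31; EF_I = 31+12 = 43
Expected project duration μ = 43 days. Critical path: A → D → F → I.

Variance along critical path = 1.000 + 4.000 + 4.000 + 1.778 = 10.778; σ = 3.283 days.
D = μ + z·σ = 43 + 1.282·3.283 = 47.2 days

47.2 days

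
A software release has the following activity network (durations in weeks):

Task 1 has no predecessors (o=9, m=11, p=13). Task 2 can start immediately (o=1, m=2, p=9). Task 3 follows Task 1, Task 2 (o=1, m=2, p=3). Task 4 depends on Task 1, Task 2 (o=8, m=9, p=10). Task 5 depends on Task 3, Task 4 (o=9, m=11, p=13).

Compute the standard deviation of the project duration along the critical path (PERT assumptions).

te_Task 1 = (9 + 4·11 + 13)/6 = 66/6 = 11; σ²_Task 1 = ((13−9)/6)² = 0.444
te_Task 2 = (1 + 4·2 + 9)/6 = 18/6 = 3; σ²_Task 2 = ((9−1)/6)² = 1.778
te_Task 3 = (1 + 4·2 + 3)/6 = 12/6 = 2; σ²_Task 3 = ((3−1)/6)² = 0.111
te_Task 4 = (8 + 4·9 + 10)/6 = 54/6 = 9; σ²_Task 4 = ((10−8)/6)² = 0.111
te_Task 5 = (9 + 4·11 + 13)/6 = 66/6 = 11; σ²_Task 5 = ((13−9)/6)² = 0.444

Forward pass:
ES_Task 1 = 0; EF_Task 1 = 11
ES_Task 2 = 0; EF_Task 2 = 3
ES_Task 3 = max(EF_Task 1=11, EF_Task 2=3) = 11; EF_Task 3 = 11+2 = 13
ES_Task 4 = max(EF_Task 1=11, EF_Task 2=3) = 11; EF_Task 4 = 11+9 = 20
ES_Task 5 = max(EF_Task 3=13, EF_Task 4=20) = 20; EF_Task 5 = 20+11 = 31
Expected project duration μ = 31 weeks. Critical path: Task 1 → Task 4 → Task 5.

Variance along critical path = 0.444 + 0.111 + 0.444 = 1.000
σ = √1.000 = 1.000 weeks

1.00 weeks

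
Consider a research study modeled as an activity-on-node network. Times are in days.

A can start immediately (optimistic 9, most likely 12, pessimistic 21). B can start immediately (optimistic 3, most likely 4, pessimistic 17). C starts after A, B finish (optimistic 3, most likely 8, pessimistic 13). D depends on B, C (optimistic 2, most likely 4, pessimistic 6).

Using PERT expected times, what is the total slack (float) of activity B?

te_A = (9 + 4·12 + 21)/6 = 78/6 = 13
te_B = (3 + 4·4 + 17)/6 = 36/6 = 6
te_C = (3 + 4·8 + 13)/6 = 48/6 = 8
te_D = (2 + 4·4 + 6)/6 = 24/6 = 4

Forward pass:
ES_A = 0; EF_A = 13
ES_B = 0; EF_B = 6
ES_C = max(EF_A=13, EF_B=6) = 13; EF_C = 13+8 = 21
ES_D = max(EF_B=6, EF_C=21) = 21; EF_D = 21+4 = 25
Expected project duration μ = 25 days. Critical path: A → C → D.

Backward pass:
LF_D = 25; LS_D = 25−4 = 21
LF_C = LS_D = 21; LS_C = 21−8 = 13
LF_B = min(LS_C=13, LS_D=21) = 13; LS_B = 13−6 = 7
LF_A = LS_C = 13; LS_A = 13−13 = 0
Slack_B = LS_B − ES_B = 7 − 0 = 7

7 days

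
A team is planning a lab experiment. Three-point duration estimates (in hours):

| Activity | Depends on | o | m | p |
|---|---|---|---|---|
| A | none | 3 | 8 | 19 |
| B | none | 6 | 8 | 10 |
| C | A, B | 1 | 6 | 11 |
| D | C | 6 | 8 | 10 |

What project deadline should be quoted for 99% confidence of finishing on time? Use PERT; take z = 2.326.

30.5 hours

te_A = (3 + 4·8 + 19)/6 = 54/6 = 9; σ²_A = ((19−3)/6)² = 7.111
te_B = (6 + 4·8 + 10)/6 = 48/6 = 8; σ²_B = ((10−6)/6)² = 0.444
te_C = (1 + 4·6 + 11)/6 = 36/6 = 6; σ²_C = ((11−1)/6)² = 2.778
te_D = (6 + 4·8 + 10)/6 = 48/6 = 8; σ²_D = ((10−6)/6)² = 0.444

Forward pass:
ES_A = 0; EF_A = 9
ES_B = 0; EF_B = 8
ES_C = max(EF_A=9, EF_B=8) = 9; EF_C = 9+6 = 15
ES_D = 15; EF_D = 15+8 = 23
Expected project duration μ = 23 hours. Critical path: A → C → D.

Variance along critical path = 7.111 + 2.778 + 0.444 = 10.333; σ = 3.215 hours.
D = μ + z·σ = 23 + 2.326·3.215 = 30.5 hours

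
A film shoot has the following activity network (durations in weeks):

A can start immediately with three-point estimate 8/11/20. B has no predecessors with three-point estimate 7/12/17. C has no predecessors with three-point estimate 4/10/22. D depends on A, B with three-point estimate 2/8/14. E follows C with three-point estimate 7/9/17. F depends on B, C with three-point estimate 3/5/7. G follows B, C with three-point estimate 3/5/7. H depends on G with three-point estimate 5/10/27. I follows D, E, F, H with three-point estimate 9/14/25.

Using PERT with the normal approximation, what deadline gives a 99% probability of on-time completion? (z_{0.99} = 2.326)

te_A = (8 + 4·11 + 20)/6 = 72/6 = 12; σ²_A = ((20−8)/6)² = 4.000
te_B = (7 + 4·12 + 17)/6 = 72/6 = 12; σ²_B = ((17−7)/6)² = 2.778
te_C = (4 + 4·10 + 22)/6 = 66/6 = 11; σ²_C = ((22−4)/6)² = 9.000
te_D = (2 + 4·8 + 14)/6 = 48/6 = 8; σ²_D = ((14−2)/6)² = 4.000
te_E = (7 + 4·9 + 17)/6 = 60/6 = 10; σ²_E = ((17−7)/6)² = 2.778
te_F = (3 + 4·5 + 7)/6 = 30/6 = 5; σ²_F = ((7−3)/6)² = 0.444
te_G = (3 + 4·5 + 7)/6 = 30/6 = 5; σ²_G = ((7−3)/6)² = 0.444
te_H = (5 + 4·10 + 27)/6 = 72/6 = 12; σ²_H = ((27−5)/6)² = 13.444
te_I = (9 + 4·14 + 25)/6 = 90/6 = 15; σ²_I = ((25−9)/6)² = 7.111

Forward pass:
ES_A = 0; EF_A = 12
ES_B = 0; EF_B = 12
ES_C = 0; EF_C = 11
ES_D = max(EF_A=12, EF_B=12) = 12; EF_D = 12+8 = 20
ES_E = 11; EF_E = 11+10 = 21
ES_F = max(EF_B=12, EF_C=11) = 12; EF_F = 12+5 = 17
ES_G = max(EF_B=12, EF_C=11) = 12; EF_G = 12+5 = 17
ES_H = 17; EF_H = 17+12 = 29
ES_I = max(EF_D=20, EF_E=21, EF_F=17, EF_H=29) = 29; EF_I = 29+15 = 44
Expected project duration μ = 44 weeks. Critical path: B → G → H → I.

Variance along critical path = 2.778 + 0.444 + 13.444 + 7.111 = 23.778; σ = 4.876 weeks.
D = μ + z·σ = 44 + 2.326·4.876 = 55.3 weeks

55.3 weeks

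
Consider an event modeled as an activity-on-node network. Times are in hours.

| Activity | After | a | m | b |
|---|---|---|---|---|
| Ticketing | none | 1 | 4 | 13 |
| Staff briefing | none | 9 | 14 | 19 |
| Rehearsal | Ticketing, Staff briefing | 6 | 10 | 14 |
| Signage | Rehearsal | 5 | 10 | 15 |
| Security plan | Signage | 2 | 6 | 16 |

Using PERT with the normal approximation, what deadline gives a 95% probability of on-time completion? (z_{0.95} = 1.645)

te_Ticketing = (1 + 4·4 + 13)/6 = 30/6 = 5; σ²_Ticketing = ((13−1)/6)² = 4.000
te_Staff briefing = (9 + 4·14 + 19)/6 = 84/6 = 14; σ²_Staff briefing = ((19−9)/6)² = 2.778
te_Rehearsal = (6 + 4·10 + 14)/6 = 60/6 = 10; σ²_Rehearsal = ((14−6)/6)² = 1.778
te_Signage = (5 + 4·10 + 15)/6 = 60/6 = 10; σ²_Signage = ((15−5)/6)² = 2.778
te_Security plan = (2 + 4·6 + 16)/6 = 42/6 = 7; σ²_Security plan = ((16−2)/6)² = 5.444

Forward pass:
ES_Ticketing = 0; EF_Ticketing = 5
ES_Staff briefing = 0; EF_Staff briefing = 14
ES_Rehearsal = max(EF_Ticketing=5, EF_Staff briefing=14) = 14; EF_Rehearsal = 14+10 = 24
ES_Signage = 24; EF_Signage = 24+10 = 34
ES_Security plan = 34; EF_Security plan = 34+7 = 41
Expected project duration μ = 41 hours. Critical path: Staff briefing → Rehearsal → Signage → Security plan.

Variance along critical path = 2.778 + 1.778 + 2.778 + 5.444 = 12.778; σ = 3.575 hours.
D = μ + z·σ = 41 + 1.645·3.575 = 46.9 hours

46.9 hours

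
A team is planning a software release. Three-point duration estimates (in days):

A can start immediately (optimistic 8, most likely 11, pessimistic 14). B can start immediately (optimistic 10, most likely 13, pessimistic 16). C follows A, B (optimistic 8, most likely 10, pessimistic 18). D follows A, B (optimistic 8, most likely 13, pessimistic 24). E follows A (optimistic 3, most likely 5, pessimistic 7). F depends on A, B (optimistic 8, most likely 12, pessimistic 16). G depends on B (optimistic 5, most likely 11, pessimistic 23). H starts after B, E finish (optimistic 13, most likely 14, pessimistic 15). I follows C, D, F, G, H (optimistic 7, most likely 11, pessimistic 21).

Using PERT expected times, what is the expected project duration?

42 days

te_A = (8 + 4·11 + 14)/6 = 66/6 = 11
te_B = (10 + 4·13 + 16)/6 = 78/6 = 13
te_C = (8 + 4·10 + 18)/6 = 66/6 = 11
te_D = (8 + 4·13 + 24)/6 = 84/6 = 14
te_E = (3 + 4·5 + 7)/6 = 30/6 = 5
te_F = (8 + 4·12 + 16)/6 = 72/6 = 12
te_G = (5 + 4·11 + 23)/6 = 72/6 = 12
te_H = (13 + 4·14 + 15)/6 = 84/6 = 14
te_I = (7 + 4·11 + 21)/6 = 72/6 = 12

Forward pass:
ES_A = 0; EF_A = 11
ES_B = 0; EF_B = 13
ES_C = max(EF_A=11, EF_B=13) = 13; EF_C = 13+11 = 24
ES_D = max(EF_A=11, EF_B=13) = 13; EF_D = 13+14 = 27
ES_E = 11; EF_E = 11+5 = 16
ES_F = max(EF_A=11, EF_B=13) = 13; EF_F = 13+12 = 25
ES_G = 13; EF_G = 13+12 = 25
ES_H = max(EF_B=13, EF_E=16) = 16; EF_H = 16+14 = 30
ES_I = max(EF_C=24, EF_D=27, EF_F=25, EF_G=25, EF_H=30) = 30; EF_I = 30+12 = 42
Expected project duration μ = 42 days. Critical path: A → E → H → I.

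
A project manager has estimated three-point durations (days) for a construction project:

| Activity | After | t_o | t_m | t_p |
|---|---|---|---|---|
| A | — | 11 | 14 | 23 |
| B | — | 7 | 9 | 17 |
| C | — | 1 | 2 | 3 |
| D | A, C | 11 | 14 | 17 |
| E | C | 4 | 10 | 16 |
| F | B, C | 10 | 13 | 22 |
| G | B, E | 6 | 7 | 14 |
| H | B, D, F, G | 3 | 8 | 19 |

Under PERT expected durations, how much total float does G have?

te_A = (11 + 4·14 + 23)/6 = 90/6 = 15
te_B = (7 + 4·9 + 17)/6 = 60/6 = 10
te_C = (1 + 4·2 + 3)/6 = 12/6 = 2
te_D = (11 + 4·14 + 17)/6 = 84/6 = 14
te_E = (4 + 4·10 + 16)/6 = 60/6 = 10
te_F = (10 + 4·13 + 22)/6 = 84/6 = 14
te_G = (6 + 4·7 + 14)/6 = 48/6 = 8
te_H = (3 + 4·8 + 19)/6 = 54/6 = 9

Forward pass:
ES_A = 0; EF_A = 15
ES_B = 0; EF_B = 10
ES_C = 0; EF_C = 2
ES_D = max(EF_A=15, EF_C=2) = 15; EF_D = 15+14 = 29
ES_E = 2; EF_E = 2+10 = 12
ES_F = max(EF_B=10, EF_C=2) = 10; EF_F = 10+14 = 24
ES_G = max(EF_B=10, EF_E=12) = 12; EF_G = 12+8 = 20
ES_H = max(EF_B=10, EF_D=29, EF_F=24, EF_G=20) = 29; EF_H = 29+9 = 38
Expected project duration μ = 38 days. Critical path: A → D → H.

Backward pass:
LF_H = 38; LS_H = 38−9 = 29
LF_G = LS_H = 29; LS_G = 29−8 = 21
LF_F = LS_H = 29; LS_F = 29−14 = 15
LF_E = LS_G = 21; LS_E = 21−10 = 11
LF_D = LS_H = 29; LS_D = 29−14 = 15
LF_C = min(LS_D=15, LS_E=11, LS_F=15) = 11; LS_C = 11−2 = 9
LF_B = min(LS_F=15, LS_G=21, LS_H=29) = 15; LS_B = 15−10 = 5
LF_A = LS_D = 15; LS_A = 15−15 = 0
Slack_G = LS_G − ES_G = 21 − 12 = 9

9 days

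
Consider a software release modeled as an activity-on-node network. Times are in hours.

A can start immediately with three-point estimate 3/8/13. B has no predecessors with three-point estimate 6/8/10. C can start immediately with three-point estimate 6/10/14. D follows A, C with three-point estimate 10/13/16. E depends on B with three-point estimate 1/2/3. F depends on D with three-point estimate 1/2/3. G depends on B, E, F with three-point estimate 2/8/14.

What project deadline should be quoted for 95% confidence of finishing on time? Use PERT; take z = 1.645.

37.3 hours

te_A = (3 + 4·8 + 13)/6 = 48/6 = 8; σ²_A = ((13−3)/6)² = 2.778
te_B = (6 + 4·8 + 10)/6 = 48/6 = 8; σ²_B = ((10−6)/6)² = 0.444
te_C = (6 + 4·10 + 14)/6 = 60/6 = 10; σ²_C = ((14−6)/6)² = 1.778
te_D = (10 + 4·13 + 16)/6 = 78/6 = 13; σ²_D = ((16−10)/6)² = 1.000
te_E = (1 + 4·2 + 3)/6 = 12/6 = 2; σ²_E = ((3−1)/6)² = 0.111
te_F = (1 + 4·2 + 3)/6 = 12/6 = 2; σ²_F = ((3−1)/6)² = 0.111
te_G = (2 + 4·8 + 14)/6 = 48/6 = 8; σ²_G = ((14−2)/6)² = 4.000

Forward pass:
ES_A = 0; EF_A = 8
ES_B = 0; EF_B = 8
ES_C = 0; EF_C = 10
ES_D = max(EF_A=8, EF_C=10) = 10; EF_D = 10+13 = 23
ES_E = 8; EF_E = 8+2 = 10
ES_F = 23; EF_F = 23+2 = 25
ES_G = max(EF_B=8, EF_E=10, EF_F=25) = 25; EF_G = 25+8 = 33
Expected project duration μ = 33 hours. Critical path: C → D → F → G.

Variance along critical path = 1.778 + 1.000 + 0.111 + 4.000 = 6.889; σ = 2.625 hours.
D = μ + z·σ = 33 + 1.645·2.625 = 37.3 hours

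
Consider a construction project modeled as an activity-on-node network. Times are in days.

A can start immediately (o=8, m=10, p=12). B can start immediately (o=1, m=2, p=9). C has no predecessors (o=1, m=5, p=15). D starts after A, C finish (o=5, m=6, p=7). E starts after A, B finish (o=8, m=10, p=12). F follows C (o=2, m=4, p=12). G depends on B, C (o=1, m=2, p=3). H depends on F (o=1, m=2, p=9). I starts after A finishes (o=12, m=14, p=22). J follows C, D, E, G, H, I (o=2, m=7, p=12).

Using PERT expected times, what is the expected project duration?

32 days

te_A = (8 + 4·10 + 12)/6 = 60/6 = 10
te_B = (1 + 4·2 + 9)/6 = 18/6 = 3
te_C = (1 + 4·5 + 15)/6 = 36/6 = 6
te_D = (5 + 4·6 + 7)/6 = 36/6 = 6
te_E = (8 + 4·10 + 12)/6 = 60/6 = 10
te_F = (2 + 4·4 + 12)/6 = 30/6 = 5
te_G = (1 + 4·2 + 3)/6 = 12/6 = 2
te_H = (1 + 4·2 + 9)/6 = 18/6 = 3
te_I = (12 + 4·14 + 22)/6 = 90/6 = 15
te_J = (2 + 4·7 + 12)/6 = 42/6 = 7

Forward pass:
ES_A = 0; EF_A = 10
ES_B = 0; EF_B = 3
ES_C = 0; EF_C = 6
ES_D = max(EF_A=10, EF_C=6) = 10; EF_D = 10+6 = 16
ES_E = max(EF_A=10, EF_B=3) = 10; EF_E = 10+10 = 20
ES_F = 6; EF_F = 6+5 = 11
ES_G = max(EF_B=3, EF_C=6) = 6; EF_G = 6+2 = 8
ES_H = 11; EF_H = 11+3 = 14
ES_I = 10; EF_I = 10+15 = 25
ES_J = max(EF_C=6, EF_D=16, EF_E=20, EF_G=8, EF_H=14, EF_I=25) = 25; EF_J = 25+7 = 32
Expected project duration μ = 32 days. Critical path: A → I → J.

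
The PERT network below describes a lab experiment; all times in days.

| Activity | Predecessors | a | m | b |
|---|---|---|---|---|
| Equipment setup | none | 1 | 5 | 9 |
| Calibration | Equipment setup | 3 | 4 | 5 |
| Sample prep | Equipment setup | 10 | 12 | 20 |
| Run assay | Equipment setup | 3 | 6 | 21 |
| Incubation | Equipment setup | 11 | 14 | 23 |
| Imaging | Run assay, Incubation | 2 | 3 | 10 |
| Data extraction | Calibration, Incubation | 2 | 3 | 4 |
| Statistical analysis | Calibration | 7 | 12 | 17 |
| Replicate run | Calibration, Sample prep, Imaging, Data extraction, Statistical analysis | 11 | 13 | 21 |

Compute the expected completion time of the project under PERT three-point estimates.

38 days

te_Equipment setup = (1 + 4·5 + 9)/6 = 30/6 = 5
te_Calibration = (3 + 4·4 + 5)/6 = 24/6 = 4
te_Sample prep = (10 + 4·12 + 20)/6 = 78/6 = 13
te_Run assay = (3 + 4·6 + 21)/6 = 48/6 = 8
te_Incubation = (11 + 4·14 + 23)/6 = 90/6 = 15
te_Imaging = (2 + 4·3 + 10)/6 = 24/6 = 4
te_Data extraction = (2 + 4·3 + 4)/6 = 18/6 = 3
te_Statistical analysis = (7 + 4·12 + 17)/6 = 72/6 = 12
te_Replicate run = (11 + 4·13 + 21)/6 = 84/6 = 14

Forward pass:
ES_Equipment setup = 0; EF_Equipment setup = 5
ES_Calibration = 5; EF_Calibration = 5+4 = 9
ES_Sample prep = 5; EF_Sample prep = 5+13 = 18
ES_Run assay = 5; EF_Run assay = 5+8 = 13
ES_Incubation = 5; EF_Incubation = 5+15 = 20
ES_Imaging = max(EF_Run assay=13, EF_Incubation=20) = 20; EF_Imaging = 20+4 = 24
ES_Data extraction = max(EF_Calibration=9, EF_Incubation=20) = 20; EF_Data extraction = 20+3 = 23
ES_Statistical analysis = 9; EF_Statistical analysis = 9+12 = 21
ES_Replicate run = max(EF_Calibration=9, EF_Sample prep=18, EF_Imaging=24, EF_Data extraction=23, EF_Statistical analysis=21) = 24; EF_Replicate run = 24+14 = 38
Expected project duration μ = 38 days. Critical path: Equipment setup → Incubation → Imaging → Replicate run.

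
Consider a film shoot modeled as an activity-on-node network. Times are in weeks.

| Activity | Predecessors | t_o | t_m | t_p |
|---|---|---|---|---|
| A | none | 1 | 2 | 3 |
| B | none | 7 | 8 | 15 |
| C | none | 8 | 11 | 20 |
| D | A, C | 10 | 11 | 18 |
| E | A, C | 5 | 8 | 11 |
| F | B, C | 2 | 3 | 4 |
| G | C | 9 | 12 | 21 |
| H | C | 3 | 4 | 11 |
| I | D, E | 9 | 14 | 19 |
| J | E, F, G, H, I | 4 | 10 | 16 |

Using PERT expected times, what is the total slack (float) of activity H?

21 weeks

te_A = (1 + 4·2 + 3)/6 = 12/6 = 2
te_B = (7 + 4·8 + 15)/6 = 54/6 = 9
te_C = (8 + 4·11 + 20)/6 = 72/6 = 12
te_D = (10 + 4·11 + 18)/6 = 72/6 = 12
te_E = (5 + 4·8 + 11)/6 = 48/6 = 8
te_F = (2 + 4·3 + 4)/6 = 18/6 = 3
te_G = (9 + 4·12 + 21)/6 = 78/6 = 13
te_H = (3 + 4·4 + 11)/6 = 30/6 = 5
te_I = (9 + 4·14 + 19)/6 = 84/6 = 14
te_J = (4 + 4·10 + 16)/6 = 60/6 = 10

Forward pass:
ES_A = 0; EF_A = 2
ES_B = 0; EF_B = 9
ES_C = 0; EF_C = 12
ES_D = max(EF_A=2, EF_C=12) = 12; EF_D = 12+12 = 24
ES_E = max(EF_A=2, EF_C=12) = 12; EF_E = 12+8 = 20
ES_F = max(EF_B=9, EF_C=12) = 12; EF_F = 12+3 = 15
ES_G = 12; EF_G = 12+13 = 25
ES_H = 12; EF_H = 12+5 = 17
ES_I = max(EF_D=24, EF_E=20) = 24; EF_I = 24+14 = 38
ES_J = max(EF_E=20, EF_F=15, EF_G=25, EF_H=17, EF_I=38) = 38; EF_J = 38+10 = 48
Expected project duration μ = 48 weeks. Critical path: C → D → I → J.

Backward pass:
LF_J = 48; LS_J = 48−10 = 38
LF_I = LS_J = 38; LS_I = 38−14 = 24
LF_H = LS_J = 38; LS_H = 38−5 = 33
LF_G = LS_J = 38; LS_G = 38−13 = 25
LF_F = LS_J = 38; LS_F = 38−3 = 35
LF_E = min(LS_I=24, LS_J=38) = 24; LS_E = 24−8 = 16
LF_D = LS_I = 24; LS_D = 24−12 = 12
LF_C = min(LS_D=12, LS_E=16, LS_F=35, LS_G=25, LS_H=33) = 12; LS_C = 12−12 = 0
LF_B = LS_F = 35; LS_B = 35−9 = 26
LF_A = min(LS_D=12, LS_E=16) = 12; LS_A = 12−2 = 10
Slack_H = LS_H − ES_H = 33 − 12 = 21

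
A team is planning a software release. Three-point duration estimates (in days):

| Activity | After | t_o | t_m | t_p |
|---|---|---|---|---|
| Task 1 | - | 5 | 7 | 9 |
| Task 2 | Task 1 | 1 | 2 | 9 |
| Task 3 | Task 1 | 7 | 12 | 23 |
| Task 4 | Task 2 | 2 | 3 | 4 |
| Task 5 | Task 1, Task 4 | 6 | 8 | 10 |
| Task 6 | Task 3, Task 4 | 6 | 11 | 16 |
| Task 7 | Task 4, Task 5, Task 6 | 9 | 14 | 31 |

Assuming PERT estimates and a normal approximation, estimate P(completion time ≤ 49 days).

0.659

te_Task 1 = (5 + 4·7 + 9)/6 = 42/6 = 7; σ²_Task 1 = ((9−5)/6)² = 0.444
te_Task 2 = (1 + 4·2 + 9)/6 = 18/6 = 3; σ²_Task 2 = ((9−1)/6)² = 1.778
te_Task 3 = (7 + 4·12 + 23)/6 = 78/6 = 13; σ²_Task 3 = ((23−7)/6)² = 7.111
te_Task 4 = (2 + 4·3 + 4)/6 = 18/6 = 3; σ²_Task 4 = ((4−2)/6)² = 0.111
te_Task 5 = (6 + 4·8 + 10)/6 = 48/6 = 8; σ²_Task 5 = ((10−6)/6)² = 0.444
te_Task 6 = (6 + 4·11 + 16)/6 = 66/6 = 11; σ²_Task 6 = ((16−6)/6)² = 2.778
te_Task 7 = (9 + 4·14 + 31)/6 = 96/6 = 16; σ²_Task 7 = ((31−9)/6)² = 13.444

Forward pass:
ES_Task 1 = 0; EF_Task 1 = 7
ES_Task 2 = 7; EF_Task 2 = 7+3 = 10
ES_Task 3 = 7; EF_Task 3 = 7+13 = 20
ES_Task 4 = 10; EF_Task 4 = 10+3 = 13
ES_Task 5 = max(EF_Task 1=7, EF_Task 4=13) = 13; EF_Task 5 = 13+8 = 21
ES_Task 6 = max(EF_Task 3=20, EF_Task 4=13) = 20; EF_Task 6 = 20+11 = 31
ES_Task 7 = max(EF_Task 4=13, EF_Task 5=21, EF_Task 6=31) = 31; EF_Task 7 = 31+16 = 47
Expected project duration μ = 47 days. Critical path: Task 1 → Task 3 → Task 6 → Task 7.

Variance along critical path = 0.444 + 7.111 + 2.778 + 13.444 = 23.778; σ = √23.778 = 4.876 days.
Z = (49 − 47) / 4.876 = 0.410
P(T ≤ 49) = Φ(0.410) ≈ 0.659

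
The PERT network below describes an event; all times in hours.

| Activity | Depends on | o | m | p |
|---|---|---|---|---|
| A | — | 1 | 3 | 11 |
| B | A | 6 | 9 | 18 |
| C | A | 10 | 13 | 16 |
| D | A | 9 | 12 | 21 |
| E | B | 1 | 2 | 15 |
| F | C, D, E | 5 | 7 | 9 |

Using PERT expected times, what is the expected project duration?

25 hours

te_A = (1 + 4·3 + 11)/6 = 24/6 = 4
te_B = (6 + 4·9 + 18)/6 = 60/6 = 10
te_C = (10 + 4·13 + 16)/6 = 78/6 = 13
te_D = (9 + 4·12 + 21)/6 = 78/6 = 13
te_E = (1 + 4·2 + 15)/6 = 24/6 = 4
te_F = (5 + 4·7 + 9)/6 = 42/6 = 7

Forward pass:
ES_A = 0; EF_A = 4
ES_B = 4; EF_B = 4+10 = 14
ES_C = 4; EF_C = 4+13 = 17
ES_D = 4; EF_D = 4+13 = 17
ES_E = 14; EF_E = 14+4 = 18
ES_F = max(EF_C=17, EF_D=17, EF_E=18) = 18; EF_F = 18+7 = 25
Expected project duration μ = 25 hours. Critical path: A → B → E → F.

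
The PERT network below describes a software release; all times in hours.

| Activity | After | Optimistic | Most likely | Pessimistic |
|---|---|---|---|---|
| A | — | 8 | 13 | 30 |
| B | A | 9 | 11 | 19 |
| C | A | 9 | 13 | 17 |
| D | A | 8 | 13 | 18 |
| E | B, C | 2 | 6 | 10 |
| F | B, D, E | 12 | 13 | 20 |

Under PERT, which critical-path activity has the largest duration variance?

A

te_A = (8 + 4·13 + 30)/6 = 90/6 = 15; σ²_A = ((30−8)/6)² = 13.444
te_B = (9 + 4·11 + 19)/6 = 72/6 = 12; σ²_B = ((19−9)/6)² = 2.778
te_C = (9 + 4·13 + 17)/6 = 78/6 = 13; σ²_C = ((17−9)/6)² = 1.778
te_D = (8 + 4·13 + 18)/6 = 78/6 = 13; σ²_D = ((18−8)/6)² = 2.778
te_E = (2 + 4·6 + 10)/6 = 36/6 = 6; σ²_E = ((10−2)/6)² = 1.778
te_F = (12 + 4·13 + 20)/6 = 84/6 = 14; σ²_F = ((20−12)/6)² = 1.778

Forward pass:
ES_A = 0; EF_A = 15
ES_B = 15; EF_B = 15+12 = 27
ES_C = 15; EF_C = 15+13 = 28
ES_D = 15; EF_D = 15+13 = 28
ES_E = max(EF_B=27, EF_C=28) = 28; EF_E = 28+6 = 34
ES_F = max(EF_B=27, EF_D=28, EF_E=34) = 34; EF_F = 34+14 = 48
Expected project duration μ = 48 hours. Critical path: A → C → E → F.

Variances on critical path: σ²_A=13.444, σ²_C=1.778, σ²_E=1.778, σ²_F=1.778.
Largest is σ²_A = 13.444.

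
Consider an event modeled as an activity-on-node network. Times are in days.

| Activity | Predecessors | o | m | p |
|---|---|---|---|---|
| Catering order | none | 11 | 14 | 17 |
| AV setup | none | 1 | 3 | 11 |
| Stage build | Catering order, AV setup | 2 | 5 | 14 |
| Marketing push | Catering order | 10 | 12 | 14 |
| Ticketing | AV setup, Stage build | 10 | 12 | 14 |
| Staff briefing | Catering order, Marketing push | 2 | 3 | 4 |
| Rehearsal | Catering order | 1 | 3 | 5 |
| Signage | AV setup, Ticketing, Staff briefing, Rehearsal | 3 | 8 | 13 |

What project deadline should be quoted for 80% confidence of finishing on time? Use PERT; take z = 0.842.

te_Catering order = (11 + 4·14 + 17)/6 = 84/6 = 14; σ²_Catering order = ((17−11)/6)² = 1.000
te_AV setup = (1 + 4·3 + 11)/6 = 24/6 = 4; σ²_AV setup = ((11−1)/6)² = 2.778
te_Stage build = (2 + 4·5 + 14)/6 = 36/6 = 6; σ²_Stage build = ((14−2)/6)² = 4.000
te_Marketing push = (10 + 4·12 + 14)/6 = 72/6 = 12; σ²_Marketing push = ((14−10)/6)² = 0.444
te_Ticketing = (10 + 4·12 + 14)/6 = 72/6 = 12; σ²_Ticketing = ((14−10)/6)² = 0.444
te_Staff briefing = (2 + 4·3 + 4)/6 = 18/6 = 3; σ²_Staff briefing = ((4−2)/6)² = 0.111
te_Rehearsal = (1 + 4·3 + 5)/6 = 18/6 = 3; σ²_Rehearsal = ((5−1)/6)² = 0.444
te_Signage = (3 + 4·8 + 13)/6 = 48/6 = 8; σ²_Signage = ((13−3)/6)² = 2.778

Forward pass:
ES_Catering order = 0; EF_Catering order = 14
ES_AV setup = 0; EF_AV setup = 4
ES_Stage build = max(EF_Catering order=14, EF_AV setup=4) = 14; EF_Stage build = 14+6 = 20
ES_Marketing push = 14; EF_Marketing push = 14+12 = 26
ES_Ticketing = max(EF_AV setup=4, EF_Stage build=20) = 20; EF_Ticketing = 20+12 = 32
ES_Staff briefing = max(EF_Catering order=14, EF_Marketing push=26) = 26; EF_Staff briefing = 26+3 = 29
ES_Rehearsal = 14; EF_Rehearsal = 14+3 = 17
ES_Signage = max(EF_AV setup=4, EF_Ticketing=32, EF_Staff briefing=29, EF_Rehearsal=17) = 32; EF_Signage = 32+8 = 40
Expected project duration μ = 40 days. Critical path: Catering order → Stage build → Ticketing → Signage.

Variance along critical path = 1.000 + 4.000 + 0.444 + 2.778 = 8.222; σ = 2.867 days.
D = μ + z·σ = 40 + 0.842·2.867 = 42.4 days

42.4 days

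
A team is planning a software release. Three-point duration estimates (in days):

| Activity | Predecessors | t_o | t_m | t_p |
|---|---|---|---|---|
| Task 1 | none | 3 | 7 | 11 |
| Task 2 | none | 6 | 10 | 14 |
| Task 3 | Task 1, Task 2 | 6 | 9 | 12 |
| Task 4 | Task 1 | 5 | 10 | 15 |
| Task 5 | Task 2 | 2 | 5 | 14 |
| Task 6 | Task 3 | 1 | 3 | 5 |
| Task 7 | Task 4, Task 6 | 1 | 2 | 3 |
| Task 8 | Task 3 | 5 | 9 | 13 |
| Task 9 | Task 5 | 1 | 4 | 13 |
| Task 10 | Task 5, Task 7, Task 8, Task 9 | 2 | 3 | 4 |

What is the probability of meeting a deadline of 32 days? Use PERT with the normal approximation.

0.678

te_Task 1 = (3 + 4·7 + 11)/6 = 42/6 = 7; σ²_Task 1 = ((11−3)/6)² = 1.778
te_Task 2 = (6 + 4·10 + 14)/6 = 60/6 = 10; σ²_Task 2 = ((14−6)/6)² = 1.778
te_Task 3 = (6 + 4·9 + 12)/6 = 54/6 = 9; σ²_Task 3 = ((12−6)/6)² = 1.000
te_Task 4 = (5 + 4·10 + 15)/6 = 60/6 = 10; σ²_Task 4 = ((15−5)/6)² = 2.778
te_Task 5 = (2 + 4·5 + 14)/6 = 36/6 = 6; σ²_Task 5 = ((14−2)/6)² = 4.000
te_Task 6 = (1 + 4·3 + 5)/6 = 18/6 = 3; σ²_Task 6 = ((5−1)/6)² = 0.444
te_Task 7 = (1 + 4·2 + 3)/6 = 12/6 = 2; σ²_Task 7 = ((3−1)/6)² = 0.111
te_Task 8 = (5 + 4·9 + 13)/6 = 54/6 = 9; σ²_Task 8 = ((13−5)/6)² = 1.778
te_Task 9 = (1 + 4·4 + 13)/6 = 30/6 = 5; σ²_Task 9 = ((13−1)/6)² = 4.000
te_Task 10 = (2 + 4·3 + 4)/6 = 18/6 = 3; σ²_Task 10 = ((4−2)/6)² = 0.111

Forward pass:
ES_Task 1 = 0; EF_Task 1 = 7
ES_Task 2 = 0; EF_Task 2 = 10
ES_Task 3 = max(EF_Task 1=7, EF_Task 2=10) = 10; EF_Task 3 = 10+9 = 19
ES_Task 4 = 7; EF_Task 4 = 7+10 = 17
ES_Task 5 = 10; EF_Task 5 = 10+6 = 16
ES_Task 6 = 19; EF_Task 6 = 19+3 = 22
ES_Task 7 = max(EF_Task 4=17, EF_Task 6=22) = 22; EF_Task 7 = 22+2 = 24
ES_Task 8 = 19; EF_Task 8 = 19+9 = 28
ES_Task 9 = 16; EF_Task 9 = 16+5 = 21
ES_Task 10 = max(EF_Task 5=16, EF_Task 7=24, EF_Task 8=28, EF_Task 9=21) = 28; EF_Task 10 = 28+3 = 31
Expected project duration μ = 31 days. Critical path: Task 2 → Task 3 → Task 8 → Task 10.

Variance along critical path = 1.778 + 1.000 + 1.778 + 0.111 = 4.667; σ = √4.667 = 2.160 days.
Z = (32 − 31) / 2.160 = 0.463
P(T ≤ 32) = Φ(0.463) ≈ 0.678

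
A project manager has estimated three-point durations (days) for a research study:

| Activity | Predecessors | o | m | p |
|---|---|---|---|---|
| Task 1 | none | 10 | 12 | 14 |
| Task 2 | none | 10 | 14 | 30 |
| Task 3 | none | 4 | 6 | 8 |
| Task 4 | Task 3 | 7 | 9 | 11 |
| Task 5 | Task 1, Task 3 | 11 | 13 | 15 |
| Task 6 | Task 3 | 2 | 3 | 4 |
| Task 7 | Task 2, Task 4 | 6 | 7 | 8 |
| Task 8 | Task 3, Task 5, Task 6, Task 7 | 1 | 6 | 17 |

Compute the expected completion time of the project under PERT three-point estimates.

32 days

te_Task 1 = (10 + 4·12 + 14)/6 = 72/6 = 12
te_Task 2 = (10 + 4·14 + 30)/6 = 96/6 = 16
te_Task 3 = (4 + 4·6 + 8)/6 = 36/6 = 6
te_Task 4 = (7 + 4·9 + 11)/6 = 54/6 = 9
te_Task 5 = (11 + 4·13 + 15)/6 = 78/6 = 13
te_Task 6 = (2 + 4·3 + 4)/6 = 18/6 = 3
te_Task 7 = (6 + 4·7 + 8)/6 = 42/6 = 7
te_Task 8 = (1 + 4·6 + 17)/6 = 42/6 = 7

Forward pass:
ES_Task 1 = 0; EF_Task 1 = 12
ES_Task 2 = 0; EF_Task 2 = 16
ES_Task 3 = 0; EF_Task 3 = 6
ES_Task 4 = 6; EF_Task 4 = 6+9 = 15
ES_Task 5 = max(EF_Task 1=12, EF_Task 3=6) = 12; EF_Task 5 = 12+13 = 25
ES_Task 6 = 6; EF_Task 6 = 6+3 = 9
ES_Task 7 = max(EF_Task 2=16, EF_Task 4=15) = 16; EF_Task 7 = 16+7 = 23
ES_Task 8 = max(EF_Task 3=6, EF_Task 5=25, EF_Task 6=9, EF_Task 7=23) = 25; EF_Task 8 = 25+7 = 32
Expected project duration μ = 32 days. Critical path: Task 1 → Task 5 → Task 8.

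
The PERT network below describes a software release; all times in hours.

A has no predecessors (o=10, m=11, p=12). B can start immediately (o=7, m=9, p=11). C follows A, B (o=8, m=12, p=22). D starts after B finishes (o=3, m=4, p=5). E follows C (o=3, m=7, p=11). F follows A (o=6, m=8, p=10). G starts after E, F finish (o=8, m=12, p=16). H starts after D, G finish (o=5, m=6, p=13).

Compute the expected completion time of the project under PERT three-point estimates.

te_A = (10 + 4·11 + 12)/6 = 66/6 = 11
te_B = (7 + 4·9 + 11)/6 = 54/6 = 9
te_C = (8 + 4·12 + 22)/6 = 78/6 = 13
te_D = (3 + 4·4 + 5)/6 = 24/6 = 4
te_E = (3 + 4·7 + 11)/6 = 42/6 = 7
te_F = (6 + 4·8 + 10)/6 = 48/6 = 8
te_G = (8 + 4·12 + 16)/6 = 72/6 = 12
te_H = (5 + 4·6 + 13)/6 = 42/6 = 7

Forward pass:
ES_A = 0; EF_A = 11
ES_B = 0; EF_B = 9
ES_C = max(EF_A=11, EF_B=9) = 11; EF_C = 11+13 = 24
ES_D = 9; EF_D = 9+4 = 13
ES_E = 24; EF_E = 24+7 = 31
ES_F = 11; EF_F = 11+8 = 19
ES_G = max(EF_E=31, EF_F=19) = 31; EF_G = 31+12 = 43
ES_H = max(EF_D=13, EF_G=43) = 43; EF_H = 43+7 = 50
Expected project duration μ = 50 hours. Critical path: A → C → E → G → H.

50 hours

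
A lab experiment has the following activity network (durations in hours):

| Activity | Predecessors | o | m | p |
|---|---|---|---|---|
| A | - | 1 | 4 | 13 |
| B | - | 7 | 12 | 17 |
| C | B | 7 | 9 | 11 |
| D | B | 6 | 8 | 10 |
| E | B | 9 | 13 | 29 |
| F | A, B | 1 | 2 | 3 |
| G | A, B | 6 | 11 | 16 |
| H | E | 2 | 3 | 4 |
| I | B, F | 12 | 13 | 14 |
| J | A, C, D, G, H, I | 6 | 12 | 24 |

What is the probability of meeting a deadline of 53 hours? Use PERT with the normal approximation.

0.981

te_A = (1 + 4·4 + 13)/6 = 30/6 = 5; σ²_A = ((13−1)/6)² = 4.000
te_B = (7 + 4·12 + 17)/6 = 72/6 = 12; σ²_B = ((17−7)/6)² = 2.778
te_C = (7 + 4·9 + 11)/6 = 54/6 = 9; σ²_C = ((11−7)/6)² = 0.444
te_D = (6 + 4·8 + 10)/6 = 48/6 = 8; σ²_D = ((10−6)/6)² = 0.444
te_E = (9 + 4·13 + 29)/6 = 90/6 = 15; σ²_E = ((29−9)/6)² = 11.111
te_F = (1 + 4·2 + 3)/6 = 12/6 = 2; σ²_F = ((3−1)/6)² = 0.111
te_G = (6 + 4·11 + 16)/6 = 66/6 = 11; σ²_G = ((16−6)/6)² = 2.778
te_H = (2 + 4·3 + 4)/6 = 18/6 = 3; σ²_H = ((4−2)/6)² = 0.111
te_I = (12 + 4·13 + 14)/6 = 78/6 = 13; σ²_I = ((14−12)/6)² = 0.111
te_J = (6 + 4·12 + 24)/6 = 78/6 = 13; σ²_J = ((24−6)/6)² = 9.000

Forward pass:
ES_A = 0; EF_A = 5
ES_B = 0; EF_B = 12
ES_C = 12; EF_C = 12+9 = 21
ES_D = 12; EF_D = 12+8 = 20
ES_E = 12; EF_E = 12+15 = 27
ES_F = max(EF_A=5, EF_B=12) = 12; EF_F = 12+2 = 14
ES_G = max(EF_A=5, EF_B=12) = 12; EF_G = 12+11 = 23
ES_H = 27; EF_H = 27+3 = 30
ES_I = max(EF_B=12, EF_F=14) = 14; EF_I = 14+13 = 27
ES_J = max(EF_A=5, EF_C=21, EF_D=20, EF_G=23, EF_H=30, EF_I=27) = 30; EF_J = 30+13 = 43
Expected project duration μ = 43 hours. Critical path: B → E → H → J.

Variance along critical path = 2.778 + 11.111 + 0.111 + 9.000 = 23.000; σ = √23.000 = 4.796 hours.
Z = (53 − 43) / 4.796 = 2.085
P(T ≤ 53) = Φ(2.085) ≈ 0.981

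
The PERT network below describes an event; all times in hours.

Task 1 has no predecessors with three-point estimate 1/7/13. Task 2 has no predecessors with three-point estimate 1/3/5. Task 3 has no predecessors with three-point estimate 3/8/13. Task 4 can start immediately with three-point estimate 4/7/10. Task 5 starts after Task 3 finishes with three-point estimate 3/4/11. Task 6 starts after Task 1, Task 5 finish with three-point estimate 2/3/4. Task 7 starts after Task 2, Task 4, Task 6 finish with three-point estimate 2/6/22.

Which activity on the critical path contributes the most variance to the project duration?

te_Task 1 = (1 + 4·7 + 13)/6 = 42/6 = 7; σ²_Task 1 = ((13−1)/6)² = 4.000
te_Task 2 = (1 + 4·3 + 5)/6 = 18/6 = 3; σ²_Task 2 = ((5−1)/6)² = 0.444
te_Task 3 = (3 + 4·8 + 13)/6 = 48/6 = 8; σ²_Task 3 = ((13−3)/6)² = 2.778
te_Task 4 = (4 + 4·7 + 10)/6 = 42/6 = 7; σ²_Task 4 = ((10−4)/6)² = 1.000
te_Task 5 = (3 + 4·4 + 11)/6 = 30/6 = 5; σ²_Task 5 = ((11−3)/6)² = 1.778
te_Task 6 = (2 + 4·3 + 4)/6 = 18/6 = 3; σ²_Task 6 = ((4−2)/6)² = 0.111
te_Task 7 = (2 + 4·6 + 22)/6 = 48/6 = 8; σ²_Task 7 = ((22−2)/6)² = 11.111

Forward pass:
ES_Task 1 = 0; EF_Task 1 = 7
ES_Task 2 = 0; EF_Task 2 = 3
ES_Task 3 = 0; EF_Task 3 = 8
ES_Task 4 = 0; EF_Task 4 = 7
ES_Task 5 = 8; EF_Task 5 = 8+5 = 13
ES_Task 6 = max(EF_Task 1=7, EF_Task 5=13) = 13; EF_Task 6 = 13+3 = 16
ES_Task 7 = max(EF_Task 2=3, EF_Task 4=7, EF_Task 6=16) = 16; EF_Task 7 = 16+8 = 24
Expected project duration μ = 24 hours. Critical path: Task 3 → Task 5 → Task 6 → Task 7.

Variances on critical path: σ²_Task 3=2.778, σ²_Task 5=1.778, σ²_Task 6=0.111, σ²_Task 7=11.111.
Largest is σ²_Task 7 = 11.111.

Task 7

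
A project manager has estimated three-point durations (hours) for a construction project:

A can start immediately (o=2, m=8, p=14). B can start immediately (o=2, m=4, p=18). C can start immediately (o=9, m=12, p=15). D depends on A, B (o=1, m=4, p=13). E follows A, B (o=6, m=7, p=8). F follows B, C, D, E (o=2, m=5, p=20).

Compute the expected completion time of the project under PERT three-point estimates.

te_A = (2 + 4·8 + 14)/6 = 48/6 = 8
te_B = (2 + 4·4 + 18)/6 = 36/6 = 6
te_C = (9 + 4·12 + 15)/6 = 72/6 = 12
te_D = (1 + 4·4 + 13)/6 = 30/6 = 5
te_E = (6 + 4·7 + 8)/6 = 42/6 = 7
te_F = (2 + 4·5 + 20)/6 = 42/6 = 7

Forward pass:
ES_A = 0; EF_A = 8
ES_B = 0; EF_B = 6
ES_C = 0; EF_C = 12
ES_D = max(EF_A=8, EF_B=6) = 8; EF_D = 8+5 = 13
ES_E = max(EF_A=8, EF_B=6) = 8; EF_E = 8+7 = 15
ES_F = max(EF_B=6, EF_C=12, EF_D=13, EF_E=15) = 15; EF_F = 15+7 = 22
Expected project duration μ = 22 hours. Critical path: A → E → F.

22 hours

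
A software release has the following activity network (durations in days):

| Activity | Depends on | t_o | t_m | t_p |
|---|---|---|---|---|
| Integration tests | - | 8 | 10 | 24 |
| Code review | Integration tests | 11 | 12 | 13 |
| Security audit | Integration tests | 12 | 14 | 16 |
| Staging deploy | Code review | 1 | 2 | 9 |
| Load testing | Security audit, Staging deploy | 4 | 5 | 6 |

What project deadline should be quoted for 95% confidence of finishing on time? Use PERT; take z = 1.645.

te_Integration tests = (8 + 4·10 + 24)/6 = 72/6 = 12; σ²_Integration tests = ((24−8)/6)² = 7.111
te_Code review = (11 + 4·12 + 13)/6 = 72/6 = 12; σ²_Code review = ((13−11)/6)² = 0.111
te_Security audit = (12 + 4·14 + 16)/6 = 84/6 = 14; σ²_Security audit = ((16−12)/6)² = 0.444
te_Staging deploy = (1 + 4·2 + 9)/6 = 18/6 = 3; σ²_Staging deploy = ((9−1)/6)² = 1.778
te_Load testing = (4 + 4·5 + 6)/6 = 30/6 = 5; σ²_Load testing = ((6−4)/6)² = 0.111

Forward pass:
ES_Integration tests = 0; EF_Integration tests = 12
ES_Code review = 12; EF_Code review = 12+12 = 24
ES_Security audit = 12; EF_Security audit = 12+14 = 26
ES_Staging deploy = 24; EF_Staging deploy = 24+3 = 27
ES_Load testing = max(EF_Security audit=26, EF_Staging deploy=27) = 27; EF_Load testing = 27+5 = 32
Expected project duration μ = 32 days. Critical path: Integration tests → Code review → Staging deploy → Load testing.

Variance along critical path = 7.111 + 0.111 + 1.778 + 0.111 = 9.111; σ = 3.018 days.
D = μ + z·σ = 32 + 1.645·3.018 = 37.0 days

37.0 days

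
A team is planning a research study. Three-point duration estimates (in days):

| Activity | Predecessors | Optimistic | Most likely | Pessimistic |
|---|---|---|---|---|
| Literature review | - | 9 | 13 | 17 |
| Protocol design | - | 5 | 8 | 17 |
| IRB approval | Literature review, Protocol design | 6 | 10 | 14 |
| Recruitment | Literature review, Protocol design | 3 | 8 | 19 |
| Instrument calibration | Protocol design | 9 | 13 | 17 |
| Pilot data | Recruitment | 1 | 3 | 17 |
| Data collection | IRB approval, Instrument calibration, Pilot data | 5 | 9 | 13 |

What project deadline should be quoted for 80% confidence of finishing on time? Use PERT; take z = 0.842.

te_Literature review = (9 + 4·13 + 17)/6 = 78/6 = 13; σ²_Literature review = ((17−9)/6)² = 1.778
te_Protocol design = (5 + 4·8 + 17)/6 = 54/6 = 9; σ²_Protocol design = ((17−5)/6)² = 4.000
te_IRB approval = (6 + 4·10 + 14)/6 = 60/6 = 10; σ²_IRB approval = ((14−6)/6)² = 1.778
te_Recruitment = (3 + 4·8 + 19)/6 = 54/6 = 9; σ²_Recruitment = ((19−3)/6)² = 7.111
te_Instrument calibration = (9 + 4·13 + 17)/6 = 78/6 = 13; σ²_Instrument calibration = ((17−9)/6)² = 1.778
te_Pilot data = (1 + 4·3 + 17)/6 = 30/6 = 5; σ²_Pilot data = ((17−1)/6)² = 7.111
te_Data collection = (5 + 4·9 + 13)/6 = 54/6 = 9; σ²_Data collection = ((13−5)/6)² = 1.778

Forward pass:
ES_Literature review = 0; EF_Literature review = 13
ES_Protocol design = 0; EF_Protocol design = 9
ES_IRB approval = max(EF_Literature review=13, EF_Protocol design=9) = 13; EF_IRB approval = 13+10 = 23
ES_Recruitment = max(EF_Literature review=13, EF_Protocol design=9) = 13; EF_Recruitment = 13+9 = 22
ES_Instrument calibration = 9; EF_Instrument calibration = 9+13 = 22
ES_Pilot data = 22; EF_Pilot data = 22+5 = 27
ES_Data collection = max(EF_IRB approval=23, EF_Instrument calibration=22, EF_Pilot data=27) = 27; EF_Data collection = 27+9 = 36
Expected project duration μ = 36 days. Critical path: Literature review → Recruitment → Pilot data → Data collection.

Variance along critical path = 1.778 + 7.111 + 7.111 + 1.778 = 17.778; σ = 4.216 days.
D = μ + z·σ = 36 + 0.842·4.216 = 39.6 days

39.6 days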